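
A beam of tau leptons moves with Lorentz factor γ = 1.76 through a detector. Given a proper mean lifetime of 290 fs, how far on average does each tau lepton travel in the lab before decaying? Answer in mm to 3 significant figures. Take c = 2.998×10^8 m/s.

β = √(1 − 1/γ²) = √(1 − 1/1.76²) = 0.82290
Dilated lifetime: Δt = γτ₀ = 1.76 × 290 fs = 510.40 fs
d = vΔt = 0.82290c × 510.40 fs = 2.4671×10^8 m/s × 5.1040×10^-13 s = 0.126 mm

d ≈ 0.126 mm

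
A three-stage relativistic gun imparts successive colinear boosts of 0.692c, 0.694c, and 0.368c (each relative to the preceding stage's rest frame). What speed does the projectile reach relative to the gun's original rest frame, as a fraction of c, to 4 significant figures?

Compose boost 2: (0.694 + 0.692)/(1 + 0.694×0.692) = 1.386/1.48025 = 0.936330
Compose boost 3: (0.368 + 0.936330)/(1 + 0.368×0.936330) = 1.30433/1.34457 = 0.9701

u ≈ 0.9701c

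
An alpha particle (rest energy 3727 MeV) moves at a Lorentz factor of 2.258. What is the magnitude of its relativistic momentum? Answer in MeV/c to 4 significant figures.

β = √(1 − 1/γ²) = √(1 − 1/2.258²) = 0.896586
p = γβm₀c = 2.258 × 0.896586 × 3727 MeV/c = 7545 MeV/c

p ≈ 7545 MeV/c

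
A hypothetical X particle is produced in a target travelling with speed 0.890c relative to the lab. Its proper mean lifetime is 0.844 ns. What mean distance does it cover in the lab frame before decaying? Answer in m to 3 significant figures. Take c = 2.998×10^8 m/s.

d ≈ 0.494 m

γ = 1/√(1 − 0.890²) = 2.1932
Dilated lifetime: Δt = γτ₀ = 2.1932 × 0.844 ns = 1.8510 ns
d = vΔt = 0.890c × 1.8510 ns = 2.6682×10^8 m/s × 1.8510×10^-9 s = 0.494 m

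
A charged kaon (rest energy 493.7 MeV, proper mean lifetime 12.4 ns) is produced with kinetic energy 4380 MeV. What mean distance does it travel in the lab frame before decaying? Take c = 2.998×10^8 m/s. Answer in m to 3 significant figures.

γ = 1 + K/(m₀c²) = 1 + 4380/493.7 = 9.8718
β = √(1 − 1/γ²) = 0.99486
Dilated lifetime: γτ₀ = 9.8718 × 12.4 ns = 122.41 ns
d = βc·γτ₀ = 0.99486 × (2.998×10^8 m/s) × 1.2241×10^-7 s = 36.5 m

d ≈ 36.5 m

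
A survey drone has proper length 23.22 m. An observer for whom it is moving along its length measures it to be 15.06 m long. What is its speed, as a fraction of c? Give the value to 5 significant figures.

β ≈ 0.76115

γ = L₀/L = 23.22/15.06 = 1.541833
β = √(1 − 1/γ²) = 0.76115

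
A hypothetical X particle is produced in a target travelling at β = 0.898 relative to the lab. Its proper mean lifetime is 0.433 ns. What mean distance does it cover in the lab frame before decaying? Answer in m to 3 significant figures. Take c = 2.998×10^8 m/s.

γ = 1/√(1 − 0.898²) = 2.2728
Dilated lifetime: Δt = γτ₀ = 2.2728 × 0.433 ns = 0.98410 ns
d = vΔt = 0.898c × 0.98410 ns = 2.6922×10^8 m/s × 9.8410×10^-10 s = 0.265 m

d ≈ 0.265 m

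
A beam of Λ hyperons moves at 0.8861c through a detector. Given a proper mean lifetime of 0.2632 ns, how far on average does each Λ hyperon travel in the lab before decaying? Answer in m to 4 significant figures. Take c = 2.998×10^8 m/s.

γ = 1/√(1 − 0.8861²) = 2.15752
Dilated lifetime: Δt = γτ₀ = 2.15752 × 0.2632 ns = 0.567861 ns
d = vΔt = 0.8861c × 0.567861 ns = 2.65653×10^8 m/s × 5.67861×10^-10 s = 0.1509 m

d ≈ 0.1509 m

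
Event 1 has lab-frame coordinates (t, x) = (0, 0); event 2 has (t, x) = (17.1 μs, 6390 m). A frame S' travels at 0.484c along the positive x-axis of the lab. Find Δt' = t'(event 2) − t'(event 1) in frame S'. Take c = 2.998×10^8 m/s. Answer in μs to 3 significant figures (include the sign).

γ = 1/√(1 − 0.484²) = 1.1428
Δt' = γ(Δt − vΔx/c²) = 1.1428 × (17.1 μs − 0.484×6390 m / (2.998×10^8 m/s))
= 1.1428 × (6.7839 μs) = 7.75 μs

Δt' ≈ 7.75 μs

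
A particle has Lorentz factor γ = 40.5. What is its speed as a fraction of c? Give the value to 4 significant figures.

β ≈ 0.9997

β = √(1 − 1/γ²) = √(1 − 1/40.5²) = √(0.999390) = 0.9997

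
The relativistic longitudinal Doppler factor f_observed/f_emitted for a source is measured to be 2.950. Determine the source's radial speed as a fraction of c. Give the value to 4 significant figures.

β ≈ 0.7939

f_obs/f_src = √((1+β)/(1−β)) = 2.950  ⇒  (1+β)/(1−β) = 8.70250
β = |1 − D²|/(1 + D²) = |1 − 8.70250|/(1 + 8.70250) = 0.7939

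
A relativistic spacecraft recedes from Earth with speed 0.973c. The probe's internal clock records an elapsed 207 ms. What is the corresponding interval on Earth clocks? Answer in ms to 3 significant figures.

γ = 1/√(1 − 0.973²) = 4.3327
Time dilation: Δt = γτ₀ = 4.3327 × 207 ms = 897 ms

Δt ≈ 897 ms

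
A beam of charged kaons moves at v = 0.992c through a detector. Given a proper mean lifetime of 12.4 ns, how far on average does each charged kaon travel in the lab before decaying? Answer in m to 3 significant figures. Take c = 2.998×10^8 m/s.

γ = 1/√(1 − 0.992²) = 7.9216
Dilated lifetime: Δt = γτ₀ = 7.9216 × 12.4 ns = 98.227 ns
d = vΔt = 0.992c × 98.227 ns = 2.9740×10^8 m/s × 9.8227×10^-8 s = 29.2 m

d ≈ 29.2 m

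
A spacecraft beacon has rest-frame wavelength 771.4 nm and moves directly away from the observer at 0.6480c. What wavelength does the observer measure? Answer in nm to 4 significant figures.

Relativistic Doppler: λ_obs = λ_src √((1+β)/(1−β))
= 771.4 × √(1.64800/0.352000) = 771.4 × 2.16375 = 1669 nm

λ_obs ≈ 1669 nm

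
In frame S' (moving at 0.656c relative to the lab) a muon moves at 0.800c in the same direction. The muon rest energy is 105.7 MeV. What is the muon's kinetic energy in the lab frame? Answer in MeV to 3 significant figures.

u_lab = (0.800 + 0.656)/(1 + 0.800×0.656) = 0.954879
γ = 1/√(1 − 0.954879²) = 3.3671
K = (γ − 1)m₀c² = (3.3671 − 1) × 105.7 = 2.3671 × 105.7 = 250 MeV

K ≈ 250 MeV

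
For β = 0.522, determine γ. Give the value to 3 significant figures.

γ = 1/√(1 − β²) = 1/√(1 − 0.522²) = 1/√(0.72752) = 1.17

γ ≈ 1.17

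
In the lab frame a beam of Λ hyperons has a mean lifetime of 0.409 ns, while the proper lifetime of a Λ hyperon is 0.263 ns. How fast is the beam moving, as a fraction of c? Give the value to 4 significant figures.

β ≈ 0.7658

γ = Δt/τ₀ = 0.409/0.263 = 1.55513
β = √(1 − 1/γ²) = √(1 − 1/1.55513²) = 0.7658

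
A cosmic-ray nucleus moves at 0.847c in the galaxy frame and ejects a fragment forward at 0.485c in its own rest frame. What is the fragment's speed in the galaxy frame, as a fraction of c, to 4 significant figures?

Compose boost 2: (0.485 + 0.847)/(1 + 0.485×0.847) = 1.332/1.41080 = 0.9441

u ≈ 0.9441c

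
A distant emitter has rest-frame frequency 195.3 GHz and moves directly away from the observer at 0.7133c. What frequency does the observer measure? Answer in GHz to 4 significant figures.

f_obs ≈ 79.89 GHz

Relativistic Doppler: f_obs = f_src √((1−β)/(1+β))
= 195.3 × √(0.286700/1.71330) = 195.3 × 0.409070 = 79.89 GHz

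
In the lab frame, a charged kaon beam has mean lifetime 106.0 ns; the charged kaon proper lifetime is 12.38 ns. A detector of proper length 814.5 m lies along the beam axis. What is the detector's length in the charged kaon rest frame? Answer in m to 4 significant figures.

Time dilation ⇒ γ = Δt/τ₀ = 106.0/12.38 = 8.56220
Length contraction: L = L₀/γ = 814.5/8.56220 = 95.13 m

L ≈ 95.13 m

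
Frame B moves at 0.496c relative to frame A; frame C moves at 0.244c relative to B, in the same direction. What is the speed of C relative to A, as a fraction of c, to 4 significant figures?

u ≈ 0.6601c

Compose boost 2: (0.244 + 0.496)/(1 + 0.244×0.496) = 0.7400/1.12102 = 0.6601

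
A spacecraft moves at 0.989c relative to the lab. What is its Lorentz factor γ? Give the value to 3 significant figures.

γ ≈ 6.76

γ = 1/√(1 − β²) = 1/√(1 − 0.989²) = 1/√(0.021879) = 6.76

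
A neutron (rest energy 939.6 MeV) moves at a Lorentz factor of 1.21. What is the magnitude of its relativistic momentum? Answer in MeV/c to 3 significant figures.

β = √(1 − 1/γ²) = √(1 − 1/1.21²) = 0.56302
p = γβm₀c = 1.21 × 0.56302 × 939.6 MeV/c = 640 MeV/c

p ≈ 640 MeV/c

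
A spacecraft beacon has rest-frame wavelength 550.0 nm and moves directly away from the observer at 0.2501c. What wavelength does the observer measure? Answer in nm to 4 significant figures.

λ_obs ≈ 710.1 nm

Relativistic Doppler: λ_obs = λ_src √((1+β)/(1−β))
= 550.0 × √(1.25010/0.749900) = 550.0 × 1.29113 = 710.1 nm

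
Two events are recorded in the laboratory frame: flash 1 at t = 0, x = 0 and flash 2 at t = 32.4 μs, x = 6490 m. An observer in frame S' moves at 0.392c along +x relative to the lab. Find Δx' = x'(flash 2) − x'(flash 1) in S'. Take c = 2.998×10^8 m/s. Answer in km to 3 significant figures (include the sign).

γ = 1/√(1 − 0.392²) = 1.0870
Δx' = γ(Δx − vΔt) = 1.0870 × (6490 m − 0.392×(2.998×10^8 m/s)×32.4×10^-6 s)
= 1.0870 × (2682.3 m) = 2.92 km

Δx' ≈ 2.92 km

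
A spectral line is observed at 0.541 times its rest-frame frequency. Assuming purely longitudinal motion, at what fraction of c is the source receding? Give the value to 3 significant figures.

β ≈ 0.547

f_obs/f_src = √((1−β)/(1+β)) = 0.541  ⇒  (1−β)/(1+β) = 0.29268
β = |1 − D²|/(1 + D²) = |1 − 0.29268|/(1 + 0.29268) = 0.547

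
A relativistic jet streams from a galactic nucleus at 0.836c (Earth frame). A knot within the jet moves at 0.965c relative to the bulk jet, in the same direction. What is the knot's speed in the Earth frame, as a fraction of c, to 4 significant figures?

u ≈ 0.9968c

Relativistic velocity addition: u = (u' + v)/(1 + u'v/c²)
= (0.965 + 0.836)/(1 + 0.965×0.836) = 1.801/1.80674 = 0.9968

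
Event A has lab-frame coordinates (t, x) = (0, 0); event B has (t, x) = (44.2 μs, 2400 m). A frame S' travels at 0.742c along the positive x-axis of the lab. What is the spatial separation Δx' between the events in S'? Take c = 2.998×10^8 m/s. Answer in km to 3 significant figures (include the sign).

γ = 1/√(1 − 0.742²) = 1.4916
Δx' = γ(Δx − vΔt) = 1.4916 × (2400 m − 0.742×(2.998×10^8 m/s)×44.2×10^-6 s)
= 1.4916 × (-7432.4 m) = -11.1 km

Δx' ≈ -11.1 km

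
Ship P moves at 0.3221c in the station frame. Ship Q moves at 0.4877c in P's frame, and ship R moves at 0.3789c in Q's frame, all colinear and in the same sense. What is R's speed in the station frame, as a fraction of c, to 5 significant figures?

u ≈ 0.85266c

Compose boost 2: (0.4877 + 0.3221)/(1 + 0.4877×0.3221) = 0.80980/1.157088 = 0.6998602
Compose boost 3: (0.3789 + 0.6998602)/(1 + 0.3789×0.6998602) = 1.078760/1.265177 = 0.85266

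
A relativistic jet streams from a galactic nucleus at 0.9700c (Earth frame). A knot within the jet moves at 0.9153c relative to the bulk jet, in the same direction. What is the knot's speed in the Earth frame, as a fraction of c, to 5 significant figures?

Relativistic velocity addition: u = (u' + v)/(1 + u'v/c²)
= (0.9153 + 0.9700)/(1 + 0.9153×0.9700) = 1.8853/1.887841 = 0.99865

u ≈ 0.99865c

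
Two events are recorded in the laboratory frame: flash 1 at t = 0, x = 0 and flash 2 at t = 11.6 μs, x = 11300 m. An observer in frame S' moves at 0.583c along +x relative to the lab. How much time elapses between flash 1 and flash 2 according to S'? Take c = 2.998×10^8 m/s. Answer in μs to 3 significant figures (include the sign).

Δt' ≈ -12.8 μs

γ = 1/√(1 − 0.583²) = 1.2308
Δt' = γ(Δt − vΔx/c²) = 1.2308 × (11.6 μs − 0.583×11300 m / (2.998×10^8 m/s))
= 1.2308 × (-10.374 μs) = -12.8 μs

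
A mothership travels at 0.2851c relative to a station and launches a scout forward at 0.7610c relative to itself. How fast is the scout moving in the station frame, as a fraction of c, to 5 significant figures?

u ≈ 0.85960c

Compose boost 2: (0.7610 + 0.2851)/(1 + 0.7610×0.2851) = 1.0461/1.216961 = 0.85960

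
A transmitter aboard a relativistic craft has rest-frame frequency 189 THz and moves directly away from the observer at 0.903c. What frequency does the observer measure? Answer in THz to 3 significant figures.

f_obs ≈ 42.7 THz

Relativistic Doppler: f_obs = f_src √((1−β)/(1+β))
= 189 × √(0.097000/1.9030) = 189 × 0.22577 = 42.7 THz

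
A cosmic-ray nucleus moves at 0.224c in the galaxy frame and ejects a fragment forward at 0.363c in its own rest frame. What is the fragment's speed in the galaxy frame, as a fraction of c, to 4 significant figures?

Compose boost 2: (0.363 + 0.224)/(1 + 0.363×0.224) = 0.5870/1.08131 = 0.5429

u ≈ 0.5429c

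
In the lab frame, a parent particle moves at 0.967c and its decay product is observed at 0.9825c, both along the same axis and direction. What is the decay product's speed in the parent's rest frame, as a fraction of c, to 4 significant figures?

u' ≈ 0.3105c

Inverse velocity addition: u' = (u − v)/(1 − uv/c²)
= (0.9825 − 0.967)/(1 − 0.9825×0.967) = 0.01550/0.0499225 = 0.3105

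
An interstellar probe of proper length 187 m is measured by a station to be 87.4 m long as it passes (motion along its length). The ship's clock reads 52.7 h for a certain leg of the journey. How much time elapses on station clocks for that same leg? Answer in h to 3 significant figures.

Δt ≈ 113 h

Length contraction ⇒ γ = L₀/L = 187/87.4 = 2.1396
Time dilation: Δt = γτ₀ = 2.1396 × 52.7 h = 113 h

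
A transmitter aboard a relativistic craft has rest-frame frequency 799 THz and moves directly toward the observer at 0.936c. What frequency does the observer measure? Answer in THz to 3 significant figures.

Relativistic Doppler: f_obs = f_src √((1+β)/(1−β))
= 799 × √(1.9360/0.064000) = 799 × 5.5000 = 4390 THz

f_obs ≈ 4390 THz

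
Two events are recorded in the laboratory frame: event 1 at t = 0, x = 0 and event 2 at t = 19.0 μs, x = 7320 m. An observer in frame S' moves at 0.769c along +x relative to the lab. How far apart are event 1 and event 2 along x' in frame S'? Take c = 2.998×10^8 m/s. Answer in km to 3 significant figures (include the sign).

γ = 1/√(1 − 0.769²) = 1.5643
Δx' = γ(Δx − vΔt) = 1.5643 × (7320 m − 0.769×(2.998×10^8 m/s)×19.0×10^-6 s)
= 1.5643 × (2939.6 m) = 4.60 km

Δx' ≈ 4.60 km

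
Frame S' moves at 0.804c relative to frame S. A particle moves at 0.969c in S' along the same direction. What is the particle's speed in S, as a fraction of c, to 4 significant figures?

u ≈ 0.9966c

Relativistic velocity addition: u = (u' + v)/(1 + u'v/c²)
= (0.969 + 0.804)/(1 + 0.969×0.804) = 1.773/1.77908 = 0.9966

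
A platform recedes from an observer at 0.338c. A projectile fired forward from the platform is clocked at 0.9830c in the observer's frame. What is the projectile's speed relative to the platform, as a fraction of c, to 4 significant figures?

u' ≈ 0.9659c

Inverse velocity addition: u' = (u − v)/(1 − uv/c²)
= (0.9830 − 0.338)/(1 − 0.9830×0.338) = 0.6450/0.667746 = 0.9659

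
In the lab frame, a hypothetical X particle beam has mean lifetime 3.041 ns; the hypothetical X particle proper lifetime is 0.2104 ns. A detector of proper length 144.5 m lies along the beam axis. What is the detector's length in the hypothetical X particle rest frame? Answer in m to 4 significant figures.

Time dilation ⇒ γ = Δt/τ₀ = 3.041/0.2104 = 14.4534
Length contraction: L = L₀/γ = 144.5/14.4534 = 9.998 m

L ≈ 9.998 m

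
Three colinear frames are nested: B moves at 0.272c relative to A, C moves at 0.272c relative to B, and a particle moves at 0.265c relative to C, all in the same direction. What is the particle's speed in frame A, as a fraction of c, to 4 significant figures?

Compose boost 2: (0.272 + 0.272)/(1 + 0.272×0.272) = 0.5440/1.07398 = 0.506525
Compose boost 3: (0.265 + 0.506525)/(1 + 0.265×0.506525) = 0.771525/1.13423 = 0.6802

u ≈ 0.6802c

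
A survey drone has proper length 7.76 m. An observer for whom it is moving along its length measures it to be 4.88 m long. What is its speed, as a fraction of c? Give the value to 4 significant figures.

γ = L₀/L = 7.76/4.88 = 1.59016
β = √(1 − 1/γ²) = 0.7775

β ≈ 0.7775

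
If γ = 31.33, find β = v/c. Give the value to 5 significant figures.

β = √(1 − 1/γ²) = √(1 − 1/31.33²) = √(0.9989812) = 0.99949

β ≈ 0.99949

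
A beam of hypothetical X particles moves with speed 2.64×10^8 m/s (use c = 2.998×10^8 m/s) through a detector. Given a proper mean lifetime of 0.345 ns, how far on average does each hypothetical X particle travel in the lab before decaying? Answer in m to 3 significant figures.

d ≈ 0.192 m

β = v/c = 2.64×10^8 / 2.998×10^8 = 0.88059
γ = 1/√(1 − 0.88059²) = 2.1102
Dilated lifetime: Δt = γτ₀ = 2.1102 × 0.345 ns = 0.72803 ns
d = vΔt = 0.88059c × 0.72803 ns = 2.6400×10^8 m/s × 7.2803×10^-10 s = 0.192 m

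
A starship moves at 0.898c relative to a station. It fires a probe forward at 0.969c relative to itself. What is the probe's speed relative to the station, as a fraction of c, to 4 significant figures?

Relativistic velocity addition: u = (u' + v)/(1 + u'v/c²)
= (0.969 + 0.898)/(1 + 0.969×0.898) = 1.867/1.87016 = 0.9983

u ≈ 0.9983c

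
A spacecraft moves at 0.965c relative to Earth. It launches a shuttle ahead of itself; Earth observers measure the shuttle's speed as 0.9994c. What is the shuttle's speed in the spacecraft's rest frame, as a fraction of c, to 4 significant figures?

u' ≈ 0.9669c

Inverse velocity addition: u' = (u − v)/(1 − uv/c²)
= (0.9994 − 0.965)/(1 − 0.9994×0.965) = 0.03440/0.0355790 = 0.9669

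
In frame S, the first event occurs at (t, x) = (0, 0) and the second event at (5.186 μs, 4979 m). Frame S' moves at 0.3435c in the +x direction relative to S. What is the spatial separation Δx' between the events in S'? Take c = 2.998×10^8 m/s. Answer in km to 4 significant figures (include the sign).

γ = 1/√(1 − 0.3435²) = 1.06479
Δx' = γ(Δx − vΔt) = 1.06479 × (4979 m − 0.3435×(2.998×10^8 m/s)×5.186×10^-6 s)
= 1.06479 × (4444.94 m) = 4.733 km

Δx' ≈ 4.733 km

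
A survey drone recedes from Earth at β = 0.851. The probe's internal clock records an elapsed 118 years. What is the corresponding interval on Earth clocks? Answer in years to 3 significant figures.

Δt ≈ 225 years

γ = 1/√(1 − 0.851²) = 1.9042
Time dilation: Δt = γτ₀ = 1.9042 × 118 years = 225 years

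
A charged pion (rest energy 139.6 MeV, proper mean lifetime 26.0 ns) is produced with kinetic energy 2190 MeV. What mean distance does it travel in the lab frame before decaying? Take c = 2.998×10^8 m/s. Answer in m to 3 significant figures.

d ≈ 130 m

γ = 1 + K/(m₀c²) = 1 + 2190/139.6 = 16.688
β = √(1 − 1/γ²) = 0.99820
Dilated lifetime: γτ₀ = 16.688 × 26.0 ns = 433.88 ns
d = βc·γτ₀ = 0.99820 × (2.998×10^8 m/s) × 4.3388×10^-7 s = 130 m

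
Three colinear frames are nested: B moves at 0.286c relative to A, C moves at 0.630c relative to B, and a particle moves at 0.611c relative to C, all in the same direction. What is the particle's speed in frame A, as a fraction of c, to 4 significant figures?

u ≈ 0.9409c

Compose boost 2: (0.630 + 0.286)/(1 + 0.630×0.286) = 0.9160/1.18018 = 0.776153
Compose boost 3: (0.611 + 0.776153)/(1 + 0.611×0.776153) = 1.38715/1.47423 = 0.9409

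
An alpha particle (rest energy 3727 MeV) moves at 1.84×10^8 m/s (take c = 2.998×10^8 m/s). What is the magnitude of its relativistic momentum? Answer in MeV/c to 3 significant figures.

β = v/c = 1.84×10^8 / 2.998×10^8 = 0.61374
γ = 1/√(1 − 0.61374²) = 1.2666
p = γβm₀c = 1.2666 × 0.61374 × 3727 MeV/c = 2900 MeV/c

p ≈ 2900 MeV/c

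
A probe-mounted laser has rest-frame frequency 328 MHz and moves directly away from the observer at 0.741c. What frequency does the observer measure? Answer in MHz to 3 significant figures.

f_obs ≈ 127 MHz

Relativistic Doppler: f_obs = f_src √((1−β)/(1+β))
= 328 × √(0.25900/1.7410) = 328 × 0.38570 = 127 MHz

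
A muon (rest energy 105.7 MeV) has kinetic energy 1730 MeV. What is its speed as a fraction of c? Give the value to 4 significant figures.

β ≈ 0.9983

γ = 1 + K/(m₀c²) = 1 + 1730/105.7 = 17.3671
β = √(1 − 1/γ²) = 0.9983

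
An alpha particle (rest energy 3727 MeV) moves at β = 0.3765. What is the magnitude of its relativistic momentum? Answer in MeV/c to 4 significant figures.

γ = 1/√(1 − 0.3765²) = 1.07943
p = γβm₀c = 1.07943 × 0.3765 × 3727 MeV/c = 1515 MeV/c

p ≈ 1515 MeV/c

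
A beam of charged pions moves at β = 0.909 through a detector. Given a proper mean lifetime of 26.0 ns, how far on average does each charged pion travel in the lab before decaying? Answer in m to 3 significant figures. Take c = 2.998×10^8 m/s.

γ = 1/√(1 − 0.909²) = 2.3993
Dilated lifetime: Δt = γτ₀ = 2.3993 × 26.0 ns = 62.381 ns
d = vΔt = 0.909c × 62.381 ns = 2.7252×10^8 m/s × 6.2381×10^-8 s = 17.0 m

d ≈ 17.0 m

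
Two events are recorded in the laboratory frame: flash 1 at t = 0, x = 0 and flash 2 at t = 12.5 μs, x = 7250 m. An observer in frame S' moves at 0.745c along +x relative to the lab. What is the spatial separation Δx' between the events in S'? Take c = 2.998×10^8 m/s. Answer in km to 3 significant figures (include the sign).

γ = 1/√(1 − 0.745²) = 1.4991
Δx' = γ(Δx − vΔt) = 1.4991 × (7250 m − 0.745×(2.998×10^8 m/s)×12.5×10^-6 s)
= 1.4991 × (4458.1 m) = 6.68 km

Δx' ≈ 6.68 km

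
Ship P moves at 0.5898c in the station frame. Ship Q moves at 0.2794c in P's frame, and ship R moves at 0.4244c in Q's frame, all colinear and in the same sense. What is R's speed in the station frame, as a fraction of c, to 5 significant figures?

Compose boost 2: (0.2794 + 0.5898)/(1 + 0.2794×0.5898) = 0.86920/1.164790 = 0.7462289
Compose boost 3: (0.4244 + 0.7462289)/(1 + 0.4244×0.7462289) = 1.170629/1.316700 = 0.88906

u ≈ 0.88906c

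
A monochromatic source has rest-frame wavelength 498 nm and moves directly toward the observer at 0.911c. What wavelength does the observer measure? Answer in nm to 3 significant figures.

Relativistic Doppler: λ_obs = λ_src √((1−β)/(1+β))
= 498 × √(0.089000/1.9110) = 498 × 0.21581 = 107 nm

λ_obs ≈ 107 nm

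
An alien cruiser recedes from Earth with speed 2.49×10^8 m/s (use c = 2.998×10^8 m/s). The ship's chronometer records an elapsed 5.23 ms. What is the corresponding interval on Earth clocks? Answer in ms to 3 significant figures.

Δt ≈ 9.39 ms

β = v/c = 2.49×10^8 / 2.998×10^8 = 0.83055
γ = 1/√(1 − 0.83055²) = 1.7955
Time dilation: Δt = γτ₀ = 1.7955 × 5.23 ms = 9.39 ms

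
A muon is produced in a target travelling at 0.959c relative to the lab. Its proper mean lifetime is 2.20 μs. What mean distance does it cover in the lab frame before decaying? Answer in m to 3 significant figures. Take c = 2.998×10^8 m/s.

γ = 1/√(1 − 0.959²) = 3.5285
Dilated lifetime: Δt = γτ₀ = 3.5285 × 2.20 μs = 7.7627 μs
d = vΔt = 0.959c × 7.7627 μs = 2.8751×10^8 m/s × 7.7627×10^-6 s = 2230 m

d ≈ 2230 m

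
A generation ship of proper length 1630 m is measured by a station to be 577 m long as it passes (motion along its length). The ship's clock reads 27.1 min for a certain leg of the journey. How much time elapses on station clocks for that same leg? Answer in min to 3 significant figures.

Length contraction ⇒ γ = L₀/L = 1630/577 = 2.8250
Time dilation: Δt = γτ₀ = 2.8250 × 27.1 min = 76.6 min

Δt ≈ 76.6 min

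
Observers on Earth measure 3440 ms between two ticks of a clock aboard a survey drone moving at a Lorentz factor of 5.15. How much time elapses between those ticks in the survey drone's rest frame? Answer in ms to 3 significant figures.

τ₀ ≈ 668 ms

γ = 5.15 (given)
Proper time: τ₀ = Δt/γ = 3440/5.15 = 668 ms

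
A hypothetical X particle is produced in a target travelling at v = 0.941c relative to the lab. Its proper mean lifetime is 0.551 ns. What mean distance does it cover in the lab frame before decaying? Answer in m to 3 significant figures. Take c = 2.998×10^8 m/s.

d ≈ 0.459 m

γ = 1/√(1 − 0.941²) = 2.9550
Dilated lifetime: Δt = γτ₀ = 2.9550 × 0.551 ns = 1.6282 ns
d = vΔt = 0.941c × 1.6282 ns = 2.8211×10^8 m/s × 1.6282×10^-9 s = 0.459 m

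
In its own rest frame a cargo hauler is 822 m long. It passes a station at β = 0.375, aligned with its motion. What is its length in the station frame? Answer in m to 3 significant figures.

L ≈ 762 m

γ = 1/√(1 − 0.375²) = 1.0787
Length contraction: L = L₀/γ = 822/1.0787 = 762 m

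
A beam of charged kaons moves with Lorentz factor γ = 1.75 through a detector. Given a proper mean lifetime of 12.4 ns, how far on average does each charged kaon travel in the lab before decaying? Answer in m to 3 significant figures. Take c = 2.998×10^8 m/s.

d ≈ 5.34 m

β = √(1 − 1/γ²) = √(1 − 1/1.75²) = 0.82065
Dilated lifetime: Δt = γτ₀ = 1.75 × 12.4 ns = 21.700 ns
d = vΔt = 0.82065c × 21.700 ns = 2.4603×10^8 m/s × 2.1700×10^-8 s = 5.34 m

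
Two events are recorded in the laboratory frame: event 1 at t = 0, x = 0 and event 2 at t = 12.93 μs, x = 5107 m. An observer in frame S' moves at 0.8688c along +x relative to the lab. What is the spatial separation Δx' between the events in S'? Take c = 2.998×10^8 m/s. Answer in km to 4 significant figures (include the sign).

γ = 1/√(1 − 0.8688²) = 2.01954
Δx' = γ(Δx − vΔt) = 2.01954 × (5107 m − 0.8688×(2.998×10^8 m/s)×12.93×10^-6 s)
= 2.01954 × (1739.17 m) = 3.512 km

Δx' ≈ 3.512 km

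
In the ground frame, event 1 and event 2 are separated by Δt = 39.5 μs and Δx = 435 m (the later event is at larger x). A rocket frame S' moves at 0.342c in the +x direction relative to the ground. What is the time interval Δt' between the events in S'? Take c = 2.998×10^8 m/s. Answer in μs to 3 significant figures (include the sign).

γ = 1/√(1 − 0.342²) = 1.0642
Δt' = γ(Δt − vΔx/c²) = 1.0642 × (39.5 μs − 0.342×435 m / (2.998×10^8 m/s))
= 1.0642 × (39.004 μs) = 41.5 μs

Δt' ≈ 41.5 μs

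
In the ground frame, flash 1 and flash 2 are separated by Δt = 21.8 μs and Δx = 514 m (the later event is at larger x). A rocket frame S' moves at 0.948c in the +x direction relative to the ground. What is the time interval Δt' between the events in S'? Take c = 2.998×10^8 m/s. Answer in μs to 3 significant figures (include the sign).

γ = 1/√(1 − 0.948²) = 3.1420
Δt' = γ(Δt − vΔx/c²) = 3.1420 × (21.8 μs − 0.948×514 m / (2.998×10^8 m/s))
= 3.1420 × (20.175 μs) = 63.4 μs

Δt' ≈ 63.4 μs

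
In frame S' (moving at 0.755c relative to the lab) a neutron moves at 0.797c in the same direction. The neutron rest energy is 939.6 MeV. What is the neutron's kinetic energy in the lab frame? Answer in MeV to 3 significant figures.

K ≈ 2860 MeV

u_lab = (0.797 + 0.755)/(1 + 0.797×0.755) = 0.968949
γ = 1/√(1 − 0.968949²) = 4.0443
K = (γ − 1)m₀c² = (4.0443 − 1) × 939.6 = 3.0443 × 939.6 = 2860 MeV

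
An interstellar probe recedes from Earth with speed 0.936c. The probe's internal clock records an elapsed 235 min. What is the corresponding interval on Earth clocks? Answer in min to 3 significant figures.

Δt ≈ 668 min

γ = 1/√(1 − 0.936²) = 2.8409
Time dilation: Δt = γτ₀ = 2.8409 × 235 min = 668 min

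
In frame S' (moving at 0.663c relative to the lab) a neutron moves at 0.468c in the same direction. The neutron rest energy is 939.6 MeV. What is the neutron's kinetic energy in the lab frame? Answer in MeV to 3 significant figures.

K ≈ 921 MeV

u_lab = (0.468 + 0.663)/(1 + 0.468×0.663) = 0.863172
γ = 1/√(1 − 0.863172²) = 1.9805
K = (γ − 1)m₀c² = (1.9805 − 1) × 939.6 = 0.98055 × 939.6 = 921 MeV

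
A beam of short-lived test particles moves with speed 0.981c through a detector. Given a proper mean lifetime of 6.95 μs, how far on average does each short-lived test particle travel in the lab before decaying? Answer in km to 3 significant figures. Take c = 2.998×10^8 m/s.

d ≈ 10.5 km

γ = 1/√(1 − 0.981²) = 5.1544
Dilated lifetime: Δt = γτ₀ = 5.1544 × 6.95 μs = 35.823 μs
d = vΔt = 0.981c × 35.823 μs = 2.9410×10^8 m/s × 3.5823×10^-5 s = 10.5 km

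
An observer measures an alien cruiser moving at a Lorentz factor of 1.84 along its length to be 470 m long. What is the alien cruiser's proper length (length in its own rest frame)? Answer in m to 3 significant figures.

γ = 1.84 (given)
L₀ = γL = 1.84 × 470 = 865 m

L₀ ≈ 865 m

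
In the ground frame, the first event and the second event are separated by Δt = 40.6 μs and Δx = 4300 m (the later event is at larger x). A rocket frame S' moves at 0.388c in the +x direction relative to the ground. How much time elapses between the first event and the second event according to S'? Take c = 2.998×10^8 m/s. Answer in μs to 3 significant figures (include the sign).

γ = 1/√(1 − 0.388²) = 1.0850
Δt' = γ(Δt − vΔx/c²) = 1.0850 × (40.6 μs − 0.388×4300 m / (2.998×10^8 m/s))
= 1.0850 × (35.035 μs) = 38.0 μs

Δt' ≈ 38.0 μs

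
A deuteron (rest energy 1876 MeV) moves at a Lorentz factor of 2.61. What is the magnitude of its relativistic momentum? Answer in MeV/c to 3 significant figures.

p ≈ 4520 MeV/c

β = √(1 − 1/γ²) = √(1 − 1/2.61²) = 0.92369
p = γβm₀c = 2.61 × 0.92369 × 1876 MeV/c = 4520 MeV/c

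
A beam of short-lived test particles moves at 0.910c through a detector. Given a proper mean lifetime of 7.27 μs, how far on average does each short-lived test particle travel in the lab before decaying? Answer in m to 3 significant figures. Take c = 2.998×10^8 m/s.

d ≈ 4780 m

γ = 1/√(1 − 0.910²) = 2.4119
Dilated lifetime: Δt = γτ₀ = 2.4119 × 7.27 μs = 17.535 μs
d = vΔt = 0.910c × 17.535 μs = 2.7282×10^8 m/s × 1.7535×10^-5 s = 4780 m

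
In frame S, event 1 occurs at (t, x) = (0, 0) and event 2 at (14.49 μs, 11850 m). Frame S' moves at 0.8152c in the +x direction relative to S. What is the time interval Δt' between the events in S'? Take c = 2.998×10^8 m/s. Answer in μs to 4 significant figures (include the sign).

γ = 1/√(1 − 0.8152²) = 1.72658
Δt' = γ(Δt − vΔx/c²) = 1.72658 × (14.49 μs − 0.8152×11850 m / (2.998×10^8 m/s))
= 1.72658 × (-17.7319 μs) = -30.62 μs

Δt' ≈ -30.62 μs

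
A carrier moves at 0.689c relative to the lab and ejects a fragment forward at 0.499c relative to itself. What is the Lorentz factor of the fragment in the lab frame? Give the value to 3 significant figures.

u_lab = (0.499 + 0.689)/(1 + 0.499×0.689) = 1.188/1.34381 = 0.884053
γ = 1/√(1 − 0.884053²) = 2.14

γ ≈ 2.14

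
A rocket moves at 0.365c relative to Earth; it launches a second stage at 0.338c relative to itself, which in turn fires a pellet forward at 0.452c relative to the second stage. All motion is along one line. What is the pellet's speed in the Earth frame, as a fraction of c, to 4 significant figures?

Compose boost 2: (0.338 + 0.365)/(1 + 0.338×0.365) = 0.7030/1.12337 = 0.625796
Compose boost 3: (0.452 + 0.625796)/(1 + 0.452×0.625796) = 1.07780/1.28286 = 0.8402

u ≈ 0.8402c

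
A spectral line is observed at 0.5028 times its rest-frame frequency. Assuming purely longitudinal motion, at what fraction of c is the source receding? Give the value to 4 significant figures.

f_obs/f_src = √((1−β)/(1+β)) = 0.5028  ⇒  (1−β)/(1+β) = 0.252808
β = |1 − D²|/(1 + D²) = |1 − 0.252808|/(1 + 0.252808) = 0.5964

β ≈ 0.5964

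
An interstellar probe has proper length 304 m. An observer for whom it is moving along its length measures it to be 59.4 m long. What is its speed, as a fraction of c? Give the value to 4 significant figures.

γ = L₀/L = 304/59.4 = 5.11785
β = √(1 − 1/γ²) = 0.9807

β ≈ 0.9807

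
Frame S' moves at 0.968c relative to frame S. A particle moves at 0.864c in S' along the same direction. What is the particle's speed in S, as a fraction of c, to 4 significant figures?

u ≈ 0.9976c

Relativistic velocity addition: u = (u' + v)/(1 + u'v/c²)
= (0.864 + 0.968)/(1 + 0.864×0.968) = 1.832/1.83635 = 0.9976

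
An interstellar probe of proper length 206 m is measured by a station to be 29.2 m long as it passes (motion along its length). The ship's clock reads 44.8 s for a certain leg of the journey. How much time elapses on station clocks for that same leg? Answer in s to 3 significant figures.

Length contraction ⇒ γ = L₀/L = 206/29.2 = 7.0548
Time dilation: Δt = γτ₀ = 7.0548 × 44.8 s = 316 s

Δt ≈ 316 s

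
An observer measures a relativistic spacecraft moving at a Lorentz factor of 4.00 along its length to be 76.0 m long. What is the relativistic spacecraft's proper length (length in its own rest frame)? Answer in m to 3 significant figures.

L₀ ≈ 304 m

γ = 4.00 (given)
L₀ = γL = 4.00 × 76.0 = 304 m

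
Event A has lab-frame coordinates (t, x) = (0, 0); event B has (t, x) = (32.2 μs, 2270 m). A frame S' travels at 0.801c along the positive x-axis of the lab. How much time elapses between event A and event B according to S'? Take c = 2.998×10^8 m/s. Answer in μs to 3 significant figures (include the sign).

Δt' ≈ 43.7 μs

γ = 1/√(1 − 0.801²) = 1.6704
Δt' = γ(Δt − vΔx/c²) = 1.6704 × (32.2 μs − 0.801×2270 m / (2.998×10^8 m/s))
= 1.6704 × (26.135 μs) = 43.7 μs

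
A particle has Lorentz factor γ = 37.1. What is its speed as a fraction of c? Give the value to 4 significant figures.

β ≈ 0.9996

β = √(1 − 1/γ²) = √(1 − 1/37.1²) = √(0.999273) = 0.9996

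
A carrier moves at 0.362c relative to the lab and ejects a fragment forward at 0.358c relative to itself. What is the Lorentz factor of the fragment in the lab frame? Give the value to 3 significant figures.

γ ≈ 1.30

u_lab = (0.358 + 0.362)/(1 + 0.358×0.362) = 0.7200/1.12960 = 0.637396
γ = 1/√(1 − 0.637396²) = 1.30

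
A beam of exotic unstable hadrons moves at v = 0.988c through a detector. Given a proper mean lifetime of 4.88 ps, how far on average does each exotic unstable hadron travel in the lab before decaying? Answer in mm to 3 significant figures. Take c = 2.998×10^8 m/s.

d ≈ 9.36 mm

γ = 1/√(1 − 0.988²) = 6.4744
Dilated lifetime: Δt = γτ₀ = 6.4744 × 4.88 ps = 31.595 ps
d = vΔt = 0.988c × 31.595 ps = 2.9620×10^8 m/s × 3.1595×10^-11 s = 9.36 mm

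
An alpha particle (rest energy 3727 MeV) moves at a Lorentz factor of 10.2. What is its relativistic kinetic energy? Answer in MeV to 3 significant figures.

K ≈ 34300 MeV

γ = 10.2 (given)
K = (γ − 1)m₀c² = (10.2 − 1) × 3727 MeV = 9.2000 × 3727 MeV = 34300 MeV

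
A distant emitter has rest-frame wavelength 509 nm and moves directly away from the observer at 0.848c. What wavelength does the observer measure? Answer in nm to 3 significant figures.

λ_obs ≈ 1770 nm

Relativistic Doppler: λ_obs = λ_src √((1+β)/(1−β))
= 509 × √(1.8480/0.15200) = 509 × 3.4868 = 1770 nm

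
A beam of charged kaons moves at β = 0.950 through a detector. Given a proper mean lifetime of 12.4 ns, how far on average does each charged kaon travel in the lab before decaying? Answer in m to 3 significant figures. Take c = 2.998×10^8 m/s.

d ≈ 11.3 m

γ = 1/√(1 − 0.950²) = 3.2026
Dilated lifetime: Δt = γτ₀ = 3.2026 × 12.4 ns = 39.712 ns
d = vΔt = 0.950c × 39.712 ns = 2.8481×10^8 m/s × 3.9712×10^-8 s = 11.3 m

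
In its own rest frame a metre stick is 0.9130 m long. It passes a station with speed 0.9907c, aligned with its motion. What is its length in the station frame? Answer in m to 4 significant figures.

L ≈ 0.1242 m

γ = 1/√(1 − 0.9907²) = 7.34946
Length contraction: L = L₀/γ = 0.9130/7.34946 = 0.1242 m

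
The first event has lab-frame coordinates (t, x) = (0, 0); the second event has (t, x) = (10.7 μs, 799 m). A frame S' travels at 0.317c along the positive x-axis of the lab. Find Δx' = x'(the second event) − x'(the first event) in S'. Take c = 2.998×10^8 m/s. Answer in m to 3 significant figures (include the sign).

Δx' ≈ -230 m

γ = 1/√(1 − 0.317²) = 1.0544
Δx' = γ(Δx − vΔt) = 1.0544 × (799 m − 0.317×(2.998×10^8 m/s)×10.7×10^-6 s)
= 1.0544 × (-217.89 m) = -230 m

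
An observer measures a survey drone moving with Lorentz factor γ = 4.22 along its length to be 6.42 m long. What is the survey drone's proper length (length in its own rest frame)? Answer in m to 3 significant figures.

γ = 4.22 (given)
L₀ = γL = 4.22 × 6.42 = 27.1 m

L₀ ≈ 27.1 m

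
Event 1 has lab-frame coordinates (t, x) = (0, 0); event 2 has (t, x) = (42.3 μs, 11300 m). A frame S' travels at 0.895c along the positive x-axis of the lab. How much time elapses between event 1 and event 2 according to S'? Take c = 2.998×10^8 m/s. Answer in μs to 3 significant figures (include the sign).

γ = 1/√(1 − 0.895²) = 2.2418
Δt' = γ(Δt − vΔx/c²) = 2.2418 × (42.3 μs − 0.895×11300 m / (2.998×10^8 m/s))
= 2.2418 × (8.5658 μs) = 19.2 μs

Δt' ≈ 19.2 μs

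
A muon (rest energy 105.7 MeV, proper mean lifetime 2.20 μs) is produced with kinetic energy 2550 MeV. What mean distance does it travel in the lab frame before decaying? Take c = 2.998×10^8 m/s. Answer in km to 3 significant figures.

γ = 1 + K/(m₀c²) = 1 + 2550/105.7 = 25.125
β = √(1 − 1/γ²) = 0.99921
Dilated lifetime: γτ₀ = 25.125 × 2.20 μs = 55.275 μs
d = βc·γτ₀ = 0.99921 × (2.998×10^8 m/s) × 5.5275×10^-5 s = 16.6 km

d ≈ 16.6 km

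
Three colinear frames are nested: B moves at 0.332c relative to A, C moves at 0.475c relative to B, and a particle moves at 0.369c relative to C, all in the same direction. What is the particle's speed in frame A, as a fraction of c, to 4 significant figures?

u ≈ 0.8480c

Compose boost 2: (0.475 + 0.332)/(1 + 0.475×0.332) = 0.8070/1.15770 = 0.697072
Compose boost 3: (0.369 + 0.697072)/(1 + 0.369×0.697072) = 1.06607/1.25722 = 0.8480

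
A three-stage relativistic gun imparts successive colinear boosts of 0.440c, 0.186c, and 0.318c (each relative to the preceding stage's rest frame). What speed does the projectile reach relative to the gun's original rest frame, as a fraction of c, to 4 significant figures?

u ≈ 0.7573c

Compose boost 2: (0.186 + 0.440)/(1 + 0.186×0.440) = 0.6260/1.08184 = 0.578644
Compose boost 3: (0.318 + 0.578644)/(1 + 0.318×0.578644) = 0.896644/1.18401 = 0.7573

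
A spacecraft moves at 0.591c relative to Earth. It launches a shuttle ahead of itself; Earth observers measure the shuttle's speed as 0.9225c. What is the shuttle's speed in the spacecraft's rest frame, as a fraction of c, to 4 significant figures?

u' ≈ 0.7289c

Inverse velocity addition: u' = (u − v)/(1 − uv/c²)
= (0.9225 − 0.591)/(1 − 0.9225×0.591) = 0.3315/0.454802 = 0.7289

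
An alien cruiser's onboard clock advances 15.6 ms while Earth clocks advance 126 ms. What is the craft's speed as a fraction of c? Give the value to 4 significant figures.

β ≈ 0.9923

γ = Δt/τ₀ = 126/15.6 = 8.07692
β = √(1 − 1/γ²) = √(1 − 1/8.07692²) = 0.9923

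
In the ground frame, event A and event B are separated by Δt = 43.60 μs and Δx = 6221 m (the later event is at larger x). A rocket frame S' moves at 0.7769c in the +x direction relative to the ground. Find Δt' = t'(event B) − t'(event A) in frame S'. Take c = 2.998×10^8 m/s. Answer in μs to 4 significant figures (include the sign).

Δt' ≈ 43.64 μs

γ = 1/√(1 − 0.7769²) = 1.58825
Δt' = γ(Δt − vΔx/c²) = 1.58825 × (43.60 μs − 0.7769×6221 m / (2.998×10^8 m/s))
= 1.58825 × (27.4789 μs) = 43.64 μs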